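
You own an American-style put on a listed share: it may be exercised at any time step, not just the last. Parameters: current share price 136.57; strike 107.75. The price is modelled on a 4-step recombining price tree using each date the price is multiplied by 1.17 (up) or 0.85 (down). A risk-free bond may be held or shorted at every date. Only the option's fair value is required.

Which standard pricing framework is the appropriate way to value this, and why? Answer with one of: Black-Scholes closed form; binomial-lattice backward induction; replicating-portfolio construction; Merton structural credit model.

Key observation: the exercise right at every one of the 4 steps is what matters: each node needs max(107.75 − S, continuation), which only the stepwise tree valuation starting from spot 136.57 delivers.

framework: binomial-lattice backward induction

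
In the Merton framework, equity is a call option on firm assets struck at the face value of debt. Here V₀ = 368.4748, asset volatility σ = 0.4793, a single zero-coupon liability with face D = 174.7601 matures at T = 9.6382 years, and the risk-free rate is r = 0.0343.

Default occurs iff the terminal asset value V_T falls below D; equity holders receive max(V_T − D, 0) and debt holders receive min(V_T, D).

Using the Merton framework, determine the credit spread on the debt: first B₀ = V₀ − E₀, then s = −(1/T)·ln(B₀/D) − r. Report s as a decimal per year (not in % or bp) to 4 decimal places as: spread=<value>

spread=0.0369

Apply the equity-as-call identities (strike 174.7601, horizon 9.6382 years):
d₁ = [ln(V₀/D) + (r + σ²/2)T] / (σ√T)
   = [ln(368.4748/174.7601) + (0.0343 + 0.5·0.4793²)·9.6382] / (0.4793·√9.6382)
   = [0.745958 + 1.437675] / 1.488008 = 1.467487
d₂ = d₁ − σ√T = 1.467487 − 1.488008 = -0.020521
N(d₁) = 0.928878,  N(d₂) = 0.491814,  e^(−rT) = 0.718500
E₀ = V₀·N(d₁) − D·e^(−rT)·N(d₂)
   = 368.4748·0.928878 − 174.7601·0.718500·0.491814 = 280.513595
B₀ = V₀ − E₀ = 368.4748 − 280.513595 = 87.961205
spread = −(1/T)·ln(B₀/D) − r = −(1/9.6382)·ln(87.961205/174.7601) − 0.0343 = 0.03692889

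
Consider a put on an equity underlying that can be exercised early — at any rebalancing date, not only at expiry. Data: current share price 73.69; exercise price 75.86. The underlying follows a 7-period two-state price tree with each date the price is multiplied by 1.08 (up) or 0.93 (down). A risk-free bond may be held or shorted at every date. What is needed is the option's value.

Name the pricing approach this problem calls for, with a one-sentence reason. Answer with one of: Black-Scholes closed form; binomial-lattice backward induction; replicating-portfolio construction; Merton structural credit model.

Key observation: early exercise of the strike-75.86 put must be checked at each of the 7 dates (spot 73.69), which forces a node-by-node comparison of intrinsic and continuation value backward from expiry.

framework: binomial-lattice backward induction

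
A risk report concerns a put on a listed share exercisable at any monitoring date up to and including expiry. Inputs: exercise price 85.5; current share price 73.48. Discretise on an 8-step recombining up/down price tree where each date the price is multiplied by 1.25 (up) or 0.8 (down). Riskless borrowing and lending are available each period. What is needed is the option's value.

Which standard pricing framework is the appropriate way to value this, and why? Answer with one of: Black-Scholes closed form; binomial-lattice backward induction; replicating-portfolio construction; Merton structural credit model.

framework: binomial-lattice backward induction

Key observation: an American put (K = 85.5, S₀ = 73.48) on a 8-date tree has no closed form — the optimal stopping decision is embedded and must be resolved recursively from expiry.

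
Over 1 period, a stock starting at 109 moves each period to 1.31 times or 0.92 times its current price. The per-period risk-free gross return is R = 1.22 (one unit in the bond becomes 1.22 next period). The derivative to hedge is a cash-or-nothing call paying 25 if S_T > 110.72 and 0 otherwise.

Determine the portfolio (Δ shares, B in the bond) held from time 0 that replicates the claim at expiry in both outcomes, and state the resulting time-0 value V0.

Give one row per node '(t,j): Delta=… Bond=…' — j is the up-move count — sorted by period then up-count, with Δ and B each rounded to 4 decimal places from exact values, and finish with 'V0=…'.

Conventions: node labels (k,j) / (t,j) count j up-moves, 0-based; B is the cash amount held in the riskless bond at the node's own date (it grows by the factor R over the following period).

(0,0): Delta=0.5881 Bond=-48.3396
V0=15.7629

Risk-neutral probability p* = (R−d)/(u−d) = (1.22−0.92)/(1.31−0.92) = 0.7692.
Payoffs at expiry: V(1,0)=0.0000, V(1,1)=25.0000
Node (0,0) S=109.0000: V=(p*·25.0000+(1−p*)·0.0000)/1.22=15.7629; Δ=(25.0000−0.0000)/(142.7900−100.2800)=0.5881; B=V−Δ·S=-48.3396
As a check, the time-0 holding Δ(0,0)·S0 + B(0,0) comes to 15.7629 — exactly V0.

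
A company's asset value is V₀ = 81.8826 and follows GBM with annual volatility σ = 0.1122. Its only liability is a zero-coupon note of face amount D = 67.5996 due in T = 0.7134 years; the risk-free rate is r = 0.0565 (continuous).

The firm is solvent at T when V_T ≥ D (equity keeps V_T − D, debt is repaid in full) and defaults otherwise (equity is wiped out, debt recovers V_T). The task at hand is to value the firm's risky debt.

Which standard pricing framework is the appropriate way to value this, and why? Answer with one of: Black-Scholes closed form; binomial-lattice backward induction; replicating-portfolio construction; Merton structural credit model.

Key observation: the data describe a firm's assets (V₀ = 81.8826, GBM) and a single zero-coupon debt of face 67.5996, so credit quantities follow from equity-as-call in the structural model.

framework: Merton structural credit model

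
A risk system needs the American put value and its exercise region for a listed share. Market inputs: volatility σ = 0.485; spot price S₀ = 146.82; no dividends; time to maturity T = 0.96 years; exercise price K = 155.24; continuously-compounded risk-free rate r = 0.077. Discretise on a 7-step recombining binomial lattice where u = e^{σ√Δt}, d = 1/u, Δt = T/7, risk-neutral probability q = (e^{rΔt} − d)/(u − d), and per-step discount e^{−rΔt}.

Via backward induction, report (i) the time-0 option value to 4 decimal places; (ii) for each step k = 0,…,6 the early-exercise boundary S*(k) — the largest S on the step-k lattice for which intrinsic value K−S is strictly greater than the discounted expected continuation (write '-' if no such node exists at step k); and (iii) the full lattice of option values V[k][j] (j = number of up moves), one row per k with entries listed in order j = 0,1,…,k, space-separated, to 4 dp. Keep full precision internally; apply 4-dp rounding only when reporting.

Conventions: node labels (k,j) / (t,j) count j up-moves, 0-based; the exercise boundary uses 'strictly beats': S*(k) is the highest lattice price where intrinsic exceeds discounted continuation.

Δt=0.13714, u=1.19675, d=0.83560, q=0.48461, disc=e^(-rΔt)=0.98950
k=7 terminal: V=max(K-S,0) → 113.4798 95.4307 69.5805 32.5577 0.0000 0.0000 0.0000 0.0000
k=6: j=0 S=49.9765 intr=105.2635 cont=103.6328 V=105.2635[EX]; j=1 S=71.5768 intr=83.6632 cont=82.0325 V=83.6632[EX]; j=2 S=102.5130 intr=52.7270 cont=51.0963 V=52.7270[EX]; j=3 S=146.8200 intr=8.4200 cont=16.6036 V=16.6036[hold]; j=4 S=210.2770 intr=0.0000 cont=0.0000 V=0.0000[hold]; j=5 S=301.1606 intr=0.0000 cont=0.0000 V=0.0000[hold]; j=6 S=431.3250 intr=0.0000 cont=0.0000 V=0.0000[hold]  S*(6)=102.5130
k=5: j=0 S=59.8093 intr=95.4307 cont=93.8000 V=95.4307[EX]; j=1 S=85.6595 intr=69.5805 cont=67.9498 V=69.5805[EX]; j=2 S=122.6823 intr=32.5577 cont=34.8512 V=34.8512[hold]; j=3 S=175.7068 intr=0.0000 cont=8.4674 V=8.4674[hold]; j=4 S=251.6488 intr=0.0000 cont=0.0000 V=0.0000[hold]; j=5 S=360.4138 intr=0.0000 cont=0.0000 V=0.0000[hold]  S*(5)=85.6595
k=4: j=0 S=71.5768 intr=83.6632 cont=82.0325 V=83.6632[EX]; j=1 S=102.5130 intr=52.7270 cont=52.1961 V=52.7270[EX]; j=2 S=146.8200 intr=8.4200 cont=21.8335 V=21.8335[hold]; j=3 S=210.2770 intr=0.0000 cont=4.3181 V=4.3181[hold]; j=4 S=301.1606 intr=0.0000 cont=0.0000 V=0.0000[hold]  S*(4)=102.5130
k=3: j=0 S=85.6595 intr=69.5805 cont=67.9498 V=69.5805[EX]; j=1 S=122.6823 intr=32.5577 cont=37.3590 V=37.3590[hold]; j=2 S=175.7068 intr=0.0000 cont=13.2051 V=13.2051[hold]; j=3 S=251.6488 intr=0.0000 cont=2.2021 V=2.2021[hold]  S*(3)=85.6595
k=2: j=0 S=102.5130 intr=52.7270 cont=53.3987 V=53.3987[hold]; j=1 S=146.8200 intr=8.4200 cont=25.3843 V=25.3843[hold]; j=2 S=210.2770 intr=0.0000 cont=7.7902 V=7.7902[hold]  S*(2)=-
k=1: j=0 S=122.6823 intr=32.5577 cont=39.4042 V=39.4042[hold]; j=1 S=175.7068 intr=0.0000 cont=16.6809 V=16.6809[hold]  S*(1)=-
k=0: j=0 S=146.8200 intr=8.4200 cont=28.0940 V=28.0940[hold]  S*(0)=-

price = 28.0940
boundary = - - - 85.6595 102.5130 85.6595 102.5130
tree:
28.0940
39.4042 16.6809
53.3987 25.3843 7.7902
69.5805 37.3590 13.2051 2.2021
83.6632 52.7270 21.8335 4.3181 0.0000
95.4307 69.5805 34.8512 8.4674 0.0000 0.0000
105.2635 83.6632 52.7270 16.6036 0.0000 0.0000 0.0000
113.4798 95.4307 69.5805 32.5577 0.0000 0.0000 0.0000 0.0000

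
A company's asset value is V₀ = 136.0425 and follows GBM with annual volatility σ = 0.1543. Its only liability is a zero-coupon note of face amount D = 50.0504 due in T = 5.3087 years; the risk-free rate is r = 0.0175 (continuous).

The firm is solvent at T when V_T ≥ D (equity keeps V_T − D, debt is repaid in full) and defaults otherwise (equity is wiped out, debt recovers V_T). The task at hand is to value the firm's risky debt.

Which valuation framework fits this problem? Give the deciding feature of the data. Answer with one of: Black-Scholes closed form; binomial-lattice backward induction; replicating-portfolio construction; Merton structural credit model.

Key observation: assets follow a GBM and default happens iff V_T < 50.0504; valuing claims on that split (equity as a call, risky debt as the residual) is the structural model's definition.

framework: Merton structural credit model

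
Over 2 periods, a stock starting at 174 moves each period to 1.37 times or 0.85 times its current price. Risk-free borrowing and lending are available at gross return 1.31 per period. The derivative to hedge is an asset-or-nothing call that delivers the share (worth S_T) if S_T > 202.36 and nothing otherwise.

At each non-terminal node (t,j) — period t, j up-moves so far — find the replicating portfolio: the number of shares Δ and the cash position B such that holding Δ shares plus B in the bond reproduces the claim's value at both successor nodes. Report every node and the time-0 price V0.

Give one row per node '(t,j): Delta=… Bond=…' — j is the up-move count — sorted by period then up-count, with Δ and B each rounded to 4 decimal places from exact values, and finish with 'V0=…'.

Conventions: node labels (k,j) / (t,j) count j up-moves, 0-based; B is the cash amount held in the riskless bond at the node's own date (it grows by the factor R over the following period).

(0,0): Delta=1.1224 Bond=-22.2695
(1,0): Delta=2.6346 Bond=-252.8326
(1,1): Delta=1.0000 Bond=0.0000
V0=173.0247

Since d<R<u, set p* = (R−d)/(u−d) = 0.8846; price each node as the discounted p*-expectation of its children.
Terminal payoffs: V(2,0)=0.0000, V(2,1)=202.6230, V(2,2)=326.5806
(1,0): S=147.9000. Δ = (V_up−V_dn)/(S_up−S_dn) = (202.6230−0.0000)/(202.6230−125.7150) = 2.6346. V = [p*·202.6230 + (1−p*)·0.0000]/1.31 = 136.8270. B = V − Δ·S = -252.8326.
(1,1): S=238.3800. Δ = (V_up−V_dn)/(S_up−S_dn) = (326.5806−202.6230)/(326.5806−202.6230) = 1.0000. V = [p*·326.5806 + (1−p*)·202.6230]/1.31 = 238.3800. B = V − Δ·S = 0.0000.
(0,0): S=174.0000. Δ = (V_up−V_dn)/(S_up−S_dn) = (238.3800−136.8270)/(238.3800−147.9000) = 1.1224. V = [p*·238.3800 + (1−p*)·136.8270]/1.31 = 173.0247. B = V − Δ·S = -22.2695.
As a check, the time-0 holding Δ(0,0)·S0 + B(0,0) comes to 173.0247 — exactly V0.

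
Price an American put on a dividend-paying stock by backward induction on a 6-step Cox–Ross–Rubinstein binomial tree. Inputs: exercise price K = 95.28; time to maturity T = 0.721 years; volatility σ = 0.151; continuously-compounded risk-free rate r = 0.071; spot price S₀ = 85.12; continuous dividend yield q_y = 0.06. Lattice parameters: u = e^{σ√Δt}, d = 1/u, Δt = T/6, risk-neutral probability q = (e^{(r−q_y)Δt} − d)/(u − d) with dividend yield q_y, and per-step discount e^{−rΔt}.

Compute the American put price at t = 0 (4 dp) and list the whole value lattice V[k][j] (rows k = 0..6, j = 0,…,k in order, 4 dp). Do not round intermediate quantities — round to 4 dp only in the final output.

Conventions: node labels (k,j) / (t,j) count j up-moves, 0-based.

Δt=0.12017  u=1.05374  d=0.94900  q=0.49955  discount=0.99150
step 6 (expiry): payoffs max(K−S,0) = 33.1023 26.2401 18.6205 10.1600 0.7658 0.0000 0.0000
k=5: (k=5,j=0): S=65.5190, K−S=29.7610, hold=29.4222 ⇒ V=29.7610 exercise | (k=5,j=1): S=72.7500, K−S=22.5300, hold=22.2432 ⇒ V=22.5300 exercise | (k=5,j=2): S=80.7791, K−S=14.5009, hold=14.2718 ⇒ V=14.5009 exercise | (k=5,j=3): S=89.6942, K−S=5.5858, hold=5.4207 ⇒ V=5.5858 exercise | (k=5,j=4): S=99.5933, K−S=0.0000, hold=0.3800 ⇒ V=0.3800 continue | (k=5,j=5): S=110.5849, K−S=0.0000, hold=0.0000 ⇒ V=0.0000 continue
k=4: (k=4,j=0): S=69.0399, K−S=26.2401, hold=25.9266 ⇒ V=26.2401 exercise | (k=4,j=1): S=76.6595, K−S=18.6205, hold=18.3618 ⇒ V=18.6205 exercise | (k=4,j=2): S=85.1200, K−S=10.1600, hold=9.9621 ⇒ V=10.1600 exercise | (k=4,j=3): S=94.5142, K−S=0.7658, hold=2.9599 ⇒ V=2.9599 continue | (k=4,j=4): S=104.9453, K−S=0.0000, hold=0.1885 ⇒ V=0.1885 continue
k=3: (k=3,j=0): S=72.7500, K−S=22.5300, hold=22.2432 ⇒ V=22.5300 exercise | (k=3,j=1): S=80.7791, K−S=14.5009, hold=14.2718 ⇒ V=14.5009 exercise | (k=3,j=2): S=89.6942, K−S=5.5858, hold=6.5075 ⇒ V=6.5075 continue | (k=3,j=3): S=99.5933, K−S=0.0000, hold=1.5621 ⇒ V=1.5621 continue
k=2: (k=2,j=0): S=76.6595, K−S=18.6205, hold=18.3618 ⇒ V=18.6205 exercise | (k=2,j=1): S=85.1200, K−S=10.1600, hold=10.4186 ⇒ V=10.4186 continue | (k=2,j=2): S=94.5142, K−S=0.7658, hold=4.0027 ⇒ V=4.0027 continue
k=1: (k=1,j=0): S=80.7791, K−S=14.5009, hold=14.3999 ⇒ V=14.5009 exercise | (k=1,j=1): S=89.6942, K−S=5.5858, hold=7.1523 ⇒ V=7.1523 continue
k=0: (k=0,j=0): S=85.1200, K−S=10.1600, hold=10.7379 ⇒ V=10.7379 continue

price = 10.7379
tree:
10.7379
14.5009 7.1523
18.6205 10.4186 4.0027
22.5300 14.5009 6.5075 1.5621
26.2401 18.6205 10.1600 2.9599 0.1885
29.7610 22.5300 14.5009 5.5858 0.3800 0.0000
33.1023 26.2401 18.6205 10.1600 0.7658 0.0000 0.0000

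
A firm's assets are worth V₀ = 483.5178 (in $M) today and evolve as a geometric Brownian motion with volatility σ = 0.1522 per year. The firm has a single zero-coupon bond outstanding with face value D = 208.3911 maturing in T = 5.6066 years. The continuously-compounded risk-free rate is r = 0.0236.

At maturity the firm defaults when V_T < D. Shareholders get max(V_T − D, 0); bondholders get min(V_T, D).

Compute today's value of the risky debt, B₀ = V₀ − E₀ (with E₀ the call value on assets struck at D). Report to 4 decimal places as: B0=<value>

B0=182.4530

Work the structural quantities from V₀ = 483.5178 against face 208.3911:
d₁ = [ln(V₀/D) + (r + σ²/2)T] / (σ√T)
   = [ln(483.5178/208.3911) + (0.0236 + 0.5·0.1522²)·5.6066] / (0.1522·√5.6066)
   = [0.841672 + 0.197254] / 0.360383 = 2.882836
d₂ = d₁ − σ√T = 2.882836 − 0.360383 = 2.522452
N(d₁) = 0.998029,  N(d₂) = 0.994173,  e^(−rT) = 0.876064
E₀ = V₀·N(d₁) − D·e^(−rT)·N(d₂)
   = 483.5178·0.998029 − 208.3911·0.876064·0.994173 = 301.064786
B₀ = V₀ − E₀ = 483.5178 − 301.064786 = 182.453014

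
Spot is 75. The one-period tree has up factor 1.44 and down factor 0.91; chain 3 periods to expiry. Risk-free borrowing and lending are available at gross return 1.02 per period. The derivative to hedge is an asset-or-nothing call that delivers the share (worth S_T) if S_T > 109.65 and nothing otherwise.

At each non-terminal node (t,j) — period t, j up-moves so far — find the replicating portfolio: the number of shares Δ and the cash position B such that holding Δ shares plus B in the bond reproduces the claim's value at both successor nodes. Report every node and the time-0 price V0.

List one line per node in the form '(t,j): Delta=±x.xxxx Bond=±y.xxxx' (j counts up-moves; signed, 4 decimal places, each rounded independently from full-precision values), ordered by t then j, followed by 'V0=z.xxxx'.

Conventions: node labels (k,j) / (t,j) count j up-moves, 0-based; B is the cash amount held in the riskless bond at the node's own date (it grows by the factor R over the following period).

(0,0): Delta=1.2115 Bond=-75.3204
(1,0): Delta=0.7961 Bond=-48.4741
(1,1): Delta=2.2139 Bond=-185.0829
(2,0): Delta=0.0000 Bond=0.0000
(2,1): Delta=2.7170 Bond=-238.2281
(2,2): Delta=1.0000 Bond=0.0000
V0=15.5437

No-arbitrage ⇒ martingale measure with p* = (R−d)/(u−d) = 0.2075.
At maturity the claim pays: V(3,0)=0.0000, V(3,1)=0.0000, V(3,2)=141.5232, V(3,3)=223.9488
Node (2,0) S=62.1075: V=(p*·0.0000+(1−p*)·0.0000)/1.02=0.0000; Δ=(0.0000−0.0000)/(89.4348−56.5178)=0.0000; B=V−Δ·S=0.0000
Node (2,1) S=98.2800: V=(p*·141.5232+(1−p*)·0.0000)/1.02=28.7968; Δ=(141.5232−0.0000)/(141.5232−89.4348)=2.7170; B=V−Δ·S=-238.2281
Node (2,2) S=155.5200: V=(p*·223.9488+(1−p*)·141.5232)/1.02=155.5200; Δ=(223.9488−141.5232)/(223.9488−141.5232)=1.0000; B=V−Δ·S=0.0000
Node (1,0) S=68.2500: V=(p*·28.7968+(1−p*)·0.0000)/1.02=5.8595; Δ=(28.7968−0.0000)/(98.2800−62.1075)=0.7961; B=V−Δ·S=-48.4741
Node (1,1) S=108.0000: V=(p*·155.5200+(1−p*)·28.7968)/1.02=54.0175; Δ=(155.5200−28.7968)/(155.5200−98.2800)=2.2139; B=V−Δ·S=-185.0829
Node (0,0) S=75.0000: V=(p*·54.0175+(1−p*)·5.8595)/1.02=15.5437; Δ=(54.0175−5.8595)/(108.0000−68.2500)=1.2115; B=V−Δ·S=-75.3204
Verification: the root portfolio costs Δ(0,0)·S0 + B(0,0) = 15.5437, matching V0.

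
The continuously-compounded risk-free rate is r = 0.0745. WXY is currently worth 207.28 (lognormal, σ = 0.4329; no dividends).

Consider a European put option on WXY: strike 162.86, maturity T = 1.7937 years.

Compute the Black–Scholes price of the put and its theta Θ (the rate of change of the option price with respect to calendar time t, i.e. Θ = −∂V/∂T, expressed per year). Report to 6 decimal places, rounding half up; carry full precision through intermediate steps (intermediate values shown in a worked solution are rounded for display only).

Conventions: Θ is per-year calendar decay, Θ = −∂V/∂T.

price = 15.216476
Θ = -4.792086

σ√T = 0.4329·√1.7937 = 0.579779
d₁ = (ln(S/K) + (r+σ²/2)T) / (σ√T) = (ln(207.28/162.86) + (0.0745+0.4329²/2)·1.7937) / 0.579779 = (0.241180 + 0.301703) / 0.579779 = 0.936360
d₂ = d₁ − σ√T = 0.936360 − 0.579779 = 0.356581
e^{−rT} = 0.874913
N(−d₁) = 0.174544,  N(−d₂) = 0.360703
Put price V = K·e^{−rT}·N(−d₂) − S·N(−d₁) = 51.395922 − 36.179446 = 15.216476
φ(d₁) = (1/√(2π))·e^{−d₁²/2} = 0.257349
Θ = −S·φ(d₁)·σ/(2√T) + r·K·e^{−rT}·N(−d₂) = −8.621082 + 3.828996 = -4.792086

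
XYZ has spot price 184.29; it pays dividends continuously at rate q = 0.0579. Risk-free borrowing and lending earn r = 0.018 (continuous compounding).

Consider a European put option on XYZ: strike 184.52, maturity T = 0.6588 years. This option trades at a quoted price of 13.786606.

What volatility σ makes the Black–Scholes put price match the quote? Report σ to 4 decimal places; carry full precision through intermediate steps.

sigma = 0.1914

At σ = 0.1914 the Black–Scholes value reproduces the quote:
σ√T = 0.1914·√0.6588 = 0.155353
d₁ = (ln(S/K) + (r−q+σ²/2)T) / (σ√T) = (ln(184.29/184.52) + (0.018−0.0579+0.1914²/2)·0.6588) / 0.155353 = (-0.001247 − 0.014219) / 0.155353 = -0.099555
d₂ = d₁ − σ√T = -0.099555 − 0.155353 = -0.254908
e^{−rT} = 0.988212
e^{−qT} = 0.962574
N(−d₁) = 0.539651,  N(−d₂) = 0.600603
V = K·e^{−rT}·N(−d₂) − S·e^{−qT}·N(−d₁) = 109.516809 − 95.730203 = 13.786606 (the observed quote) — the price is monotone increasing in volatility, hence this σ is the only solution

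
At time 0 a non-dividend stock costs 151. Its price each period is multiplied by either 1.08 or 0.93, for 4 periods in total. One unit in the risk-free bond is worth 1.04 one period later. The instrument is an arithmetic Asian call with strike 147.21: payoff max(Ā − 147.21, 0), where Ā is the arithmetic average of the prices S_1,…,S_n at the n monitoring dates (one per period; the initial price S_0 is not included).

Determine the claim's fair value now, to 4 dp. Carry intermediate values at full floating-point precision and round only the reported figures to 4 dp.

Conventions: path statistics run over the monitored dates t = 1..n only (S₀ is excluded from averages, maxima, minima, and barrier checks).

price = 17.3989

Under the martingale measure an up-move has probability p* = 0.7333; value the claim as the probability-weighted average of per-path payoffs, discounted 4 periods at R = 1.04.
Enumerate all 2^4 = 16 price paths (U = up ×1.08, D = down ×0.93); each path with k up-moves has probability p*^k·(1−p*)^(4−k).
DDDD: Ā=126.3609, payoff=0.0000, prob=0.005057
UDDD: Ā=146.7417, payoff=0.0000, prob=0.013906
DUDD: Ā=141.0792, payoff=0.0000, prob=0.013906
UUDD: Ā=163.8339, payoff=16.6239, prob=0.038242
DDUD: Ā=135.8131, payoff=0.0000, prob=0.013906
UDUD: Ā=157.7184, payoff=10.5084, prob=0.038242
DUUD: Ā=152.0559, payoff=4.8459, prob=0.038242
UUUD: Ā=176.5811, payoff=29.3711, prob=0.105165
DDDU: Ā=130.9156, payoff=0.0000, prob=0.013906
UDDU: Ā=152.0310, payoff=4.8210, prob=0.038242
DUDU: Ā=146.3685, payoff=0.0000, prob=0.038242
UUDU: Ā=169.9763, payoff=22.7663, prob=0.105165
DDUU: Ā=141.1024, payoff=0.0000, prob=0.038242
UDUU: Ā=163.8608, payoff=16.6508, prob=0.105165
DUUU: Ā=158.1983, payoff=10.9883, prob=0.105165
UUUU: Ā=183.7142, payoff=36.5042, prob=0.289205
Price = Σ prob·payoff / R^4 = 20.354202 / 1.169859 = 17.3989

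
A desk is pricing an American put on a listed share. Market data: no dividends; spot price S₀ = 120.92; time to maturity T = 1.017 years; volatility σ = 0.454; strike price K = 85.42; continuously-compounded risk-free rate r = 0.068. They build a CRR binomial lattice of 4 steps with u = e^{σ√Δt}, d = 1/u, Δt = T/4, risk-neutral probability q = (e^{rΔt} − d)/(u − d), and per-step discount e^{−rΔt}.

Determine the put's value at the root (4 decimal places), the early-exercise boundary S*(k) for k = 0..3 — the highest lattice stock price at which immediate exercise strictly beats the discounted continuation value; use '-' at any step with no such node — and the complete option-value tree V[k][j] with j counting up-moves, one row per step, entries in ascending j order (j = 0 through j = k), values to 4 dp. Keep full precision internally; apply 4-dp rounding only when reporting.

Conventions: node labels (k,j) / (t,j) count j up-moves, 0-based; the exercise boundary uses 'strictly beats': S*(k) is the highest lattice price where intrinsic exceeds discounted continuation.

price = 4.9464
boundary = - - - 60.8472
tree:
4.9464
8.5950 1.1855
14.6912 2.3231 0.0000
24.5728 4.5522 0.0000 0.0000
37.0227 8.9203 0.0000 0.0000 0.0000

params: Δt=0.25425 u=1.25724 d=0.79539 q=0.48078 e^(-rΔt)=0.98286
t_4 payoffs: 37.0227 8.9203 0.0000 0.0000 0.0000
t_3: node(3,0) S=60.8472 payoff=24.5728 vs cont=23.1087 → 24.5728 [stop]  node(3,1) S=96.1787 payoff=0.0000 vs cont=4.5522 → 4.5522 [wait]  node(3,2) S=152.0258 payoff=0.0000 vs cont=0.0000 → 0.0000 [wait]  node(3,3) S=240.3012 payoff=0.0000 vs cont=0.0000 → 0.0000 [wait]  ⇒ S*(3)=60.8472
t_2: node(2,0) S=76.4997 payoff=8.9203 vs cont=14.6912 → 14.6912 [wait]  node(2,1) S=120.9200 payoff=0.0000 vs cont=2.3231 → 2.3231 [wait]  node(2,2) S=191.1335 payoff=0.0000 vs cont=0.0000 → 0.0000 [wait]  ⇒ S*(2)=-
t_1: node(1,0) S=96.1787 payoff=0.0000 vs cont=8.5950 → 8.5950 [wait]  node(1,1) S=152.0258 payoff=0.0000 vs cont=1.1855 → 1.1855 [wait]  ⇒ S*(1)=-
t_0: node(0,0) S=120.9200 payoff=0.0000 vs cont=4.9464 → 4.9464 [wait]  ⇒ S*(0)=-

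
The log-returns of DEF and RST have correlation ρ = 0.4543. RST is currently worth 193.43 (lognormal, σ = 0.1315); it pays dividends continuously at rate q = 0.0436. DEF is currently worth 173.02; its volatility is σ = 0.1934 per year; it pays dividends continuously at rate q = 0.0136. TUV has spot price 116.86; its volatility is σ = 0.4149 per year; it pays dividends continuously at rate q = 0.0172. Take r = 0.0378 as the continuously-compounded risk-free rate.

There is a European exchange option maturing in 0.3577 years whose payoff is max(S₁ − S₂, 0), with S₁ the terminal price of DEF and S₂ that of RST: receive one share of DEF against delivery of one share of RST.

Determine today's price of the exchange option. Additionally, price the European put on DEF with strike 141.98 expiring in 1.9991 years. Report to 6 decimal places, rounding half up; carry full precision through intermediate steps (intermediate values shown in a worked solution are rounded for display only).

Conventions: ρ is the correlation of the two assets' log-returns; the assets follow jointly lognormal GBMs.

exchange price = 1.767076
price(DEF put K=141.98) = 4.065493

σ_eff = √(σ₁² + σ₂² − 2ρσ₁σ₂) = √(0.1934² + 0.1315² − 2·0.4543·0.1934·0.1315) = 0.177731
d₁ = (ln(S₁/S₂) + (q₂ − q₁ + σ_eff²/2)T) / (σ_eff√T) = (ln(173.02/193.43) + (0.0436 − 0.0136 + 0.015794)·0.3577) / 0.106297 = -0.894924
d₂ = d₁ − σ_eff√T = -0.894924 − 0.106297 = -1.001221
N(d₁) = 0.185414,  N(d₂) = 0.158360
V = S₁·e^{−q₁T}·N(d₁) − S₂·e^{−q₂T}·N(d₂) = 31.924621 − 30.157544 = 1.767076
[vanilla: DEF put K=141.98]
σ√T = 0.1934·√1.9991 = 0.273447
d₁ = (ln(S/K) + (r−q+σ²/2)T) / (σ√T) = (ln(173.02/141.98) + (0.0378−0.0136+0.1934²/2)·1.9991) / 0.273447 = (0.197721 + 0.085765) / 0.273447 = 1.036711
d₂ = d₁ − σ√T = 1.036711 − 0.273447 = 0.763264
e^{−rT} = 0.927219
e^{−qT} = 0.973179
N(−d₁) = 0.149935,  N(−d₂) = 0.222653
price = K·e^{−rT}·N(−d₂) − S·e^{−qT}·N(−d₁) = 29.311489 − 25.245996 = 4.065493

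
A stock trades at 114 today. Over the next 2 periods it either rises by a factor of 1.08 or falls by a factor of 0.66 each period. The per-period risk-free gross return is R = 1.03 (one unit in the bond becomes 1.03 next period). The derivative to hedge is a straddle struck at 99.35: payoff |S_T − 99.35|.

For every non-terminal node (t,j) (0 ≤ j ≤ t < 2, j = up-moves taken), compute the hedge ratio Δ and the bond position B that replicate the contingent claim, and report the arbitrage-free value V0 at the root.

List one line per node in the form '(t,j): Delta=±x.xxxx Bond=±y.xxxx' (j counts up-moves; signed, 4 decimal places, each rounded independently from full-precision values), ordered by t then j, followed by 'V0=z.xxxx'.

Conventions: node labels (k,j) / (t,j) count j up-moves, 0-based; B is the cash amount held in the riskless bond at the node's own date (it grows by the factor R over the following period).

(0,0): Delta=0.2011 Bond=5.9074
(1,0): Delta=-1.0000 Bond=96.4563
(1,1): Delta=0.3003 Bond=-6.1278
V0=28.8342

Risk-neutral probability p* = (R−d)/(u−d) = (1.03−0.66)/(1.08−0.66) = 0.8810.
At maturity the claim pays: V(2,0)=49.6916, V(2,1)=18.0908, V(2,2)=33.6196
  t=1,j=0: stock 75.2400 → up 81.2592 (V=18.0908), down 49.6584 (V=49.6916). Price 21.2163; hedge Δ=-1.0000, bond B=96.4563.
  t=1,j=1: stock 123.1200 → up 132.9696 (V=33.6196), down 81.2592 (V=18.0908). Price 30.8456; hedge Δ=0.3003, bond B=-6.1278.
  t=0,j=0: stock 114.0000 → up 123.1200 (V=30.8456), down 75.2400 (V=21.2163). Price 28.8342; hedge Δ=0.2011, bond B=5.9074.
Check: Δ(0,0)·S0 + B(0,0) = 28.8342 = V0.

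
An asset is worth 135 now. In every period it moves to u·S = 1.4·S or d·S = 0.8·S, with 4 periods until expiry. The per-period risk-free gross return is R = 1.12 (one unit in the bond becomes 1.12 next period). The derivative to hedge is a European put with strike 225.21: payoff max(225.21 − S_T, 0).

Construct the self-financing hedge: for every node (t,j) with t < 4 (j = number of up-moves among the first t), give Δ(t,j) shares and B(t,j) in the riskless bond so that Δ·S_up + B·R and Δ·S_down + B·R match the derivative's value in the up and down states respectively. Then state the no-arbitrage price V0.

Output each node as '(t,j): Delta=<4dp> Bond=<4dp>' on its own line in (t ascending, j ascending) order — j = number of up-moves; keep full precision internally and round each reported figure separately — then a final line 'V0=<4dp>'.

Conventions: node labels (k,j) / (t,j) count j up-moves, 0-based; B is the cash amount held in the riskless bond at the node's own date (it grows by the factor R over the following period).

Under the risk-neutral measure, an up-move has probability p* = (R−d)/(u−d) = 0.5333 and values discount at R = 1.12.
Expiry values: V(4,0)=169.9140, V(4,1)=128.4420, V(4,2)=55.8660, V(4,3)=0.0000, V(4,4)=0.0000
(3,0): S=69.1200. Δ = (V_up−V_dn)/(S_up−S_dn) = (128.4420−169.9140)/(96.7680−55.2960) = -1.0000. V = [p*·128.4420 + (1−p*)·169.9140]/1.12 = 131.9604. B = V − Δ·S = 201.0804.
(3,1): S=120.9600. Δ = (V_up−V_dn)/(S_up−S_dn) = (55.8660−128.4420)/(169.3440−96.7680) = -1.0000. V = [p*·55.8660 + (1−p*)·128.4420]/1.12 = 80.1204. B = V − Δ·S = 201.0804.
(3,2): S=211.6800. Δ = (V_up−V_dn)/(S_up−S_dn) = (0.0000−55.8660)/(296.3520−169.3440) = -0.4399. V = [p*·0.0000 + (1−p*)·55.8660]/1.12 = 23.2775. B = V − Δ·S = 116.3875.
(3,3): S=370.4400. Δ = (V_up−V_dn)/(S_up−S_dn) = (0.0000−0.0000)/(518.6160−296.3520) = 0.0000. V = [p*·0.0000 + (1−p*)·0.0000]/1.12 = 0.0000. B = V − Δ·S = 0.0000.
(2,0): S=86.4000. Δ = (V_up−V_dn)/(S_up−S_dn) = (80.1204−131.9604)/(120.9600−69.1200) = -1.0000. V = [p*·80.1204 + (1−p*)·131.9604]/1.12 = 93.1360. B = V − Δ·S = 179.5360.
(2,1): S=151.2000. Δ = (V_up−V_dn)/(S_up−S_dn) = (23.2775−80.1204)/(211.6800−120.9600) = -0.6266. V = [p*·23.2775 + (1−p*)·80.1204]/1.12 = 44.4680. B = V − Δ·S = 139.2061.
(2,2): S=264.6000. Δ = (V_up−V_dn)/(S_up−S_dn) = (0.0000−23.2775)/(370.4400−211.6800) = -0.1466. V = [p*·0.0000 + (1−p*)·23.2775]/1.12 = 9.6990. B = V − Δ·S = 48.4948.
(1,0): S=108.0000. Δ = (V_up−V_dn)/(S_up−S_dn) = (44.4680−93.1360)/(151.2000−86.4000) = -0.7510. V = [p*·44.4680 + (1−p*)·93.1360]/1.12 = 59.9819. B = V − Δ·S = 141.0953.
(1,1): S=189.0000. Δ = (V_up−V_dn)/(S_up−S_dn) = (9.6990−44.4680)/(264.6000−151.2000) = -0.3066. V = [p*·9.6990 + (1−p*)·44.4680]/1.12 = 23.1469. B = V − Δ·S = 81.0953.
(0,0): S=135.0000. Δ = (V_up−V_dn)/(S_up−S_dn) = (23.1469−59.9819)/(189.0000−108.0000) = -0.4548. V = [p*·23.1469 + (1−p*)·59.9819]/1.12 = 36.0148. B = V − Δ·S = 97.4065.
Sanity check at the root: Δ(0,0)·S0 + B(0,0) reproduces V0 = 36.0148.

(0,0): Delta=-0.4548 Bond=97.4065
(1,0): Delta=-0.7510 Bond=141.0953
(1,1): Delta=-0.3066 Bond=81.0953
(2,0): Delta=-1.0000 Bond=179.5360
(2,1): Delta=-0.6266 Bond=139.2061
(2,2): Delta=-0.1466 Bond=48.4948
(3,0): Delta=-1.0000 Bond=201.0804
(3,1): Delta=-1.0000 Bond=201.0804
(3,2): Delta=-0.4399 Bond=116.3875
(3,3): Delta=0.0000 Bond=0.0000
V0=36.0148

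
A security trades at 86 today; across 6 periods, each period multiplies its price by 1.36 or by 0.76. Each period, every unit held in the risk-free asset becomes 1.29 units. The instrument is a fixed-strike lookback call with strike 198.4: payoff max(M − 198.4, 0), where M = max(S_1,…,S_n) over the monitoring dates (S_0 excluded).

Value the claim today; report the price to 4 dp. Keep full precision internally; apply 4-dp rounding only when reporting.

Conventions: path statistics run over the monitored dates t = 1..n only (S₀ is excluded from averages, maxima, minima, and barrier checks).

With p* = (R−d)/(u−d) = 0.8833, sum probability × payoff across the paths and divide by R^6.
Enumerate all 2^6 = 64 price paths (U = up ×1.36, D = down ×0.76); each path with k up-moves has probability p*^k·(1−p*)^(6−k).
DDDDDD: M=65.3600, payoff=0.0000, prob=0.000003
UDDDDD: M=116.9600, payoff=0.0000, prob=0.000019
DUDDDD: M=88.8896, payoff=0.0000, prob=0.000019
UUDDDD: M=159.0656, payoff=0.0000, prob=0.000145
DDUDDD: M=67.5561, payoff=0.0000, prob=0.000019
UDUDDD: M=120.8899, payoff=0.0000, prob=0.000145
DUUDDD: M=120.8899, payoff=0.0000, prob=0.000145
UUUDDD: M=216.3292, payoff=17.9292, prob=0.001094
DDDUDD: M=65.3600, payoff=0.0000, prob=0.000019
UDDUDD: M=116.9600, payoff=0.0000, prob=0.000145
DUDUDD: M=91.8763, payoff=0.0000, prob=0.000145
UUDUDD: M=164.4102, payoff=0.0000, prob=0.001094
DDUUDD: M=91.8763, payoff=0.0000, prob=0.000145
UDUUDD: M=164.4102, payoff=0.0000, prob=0.001094
DUUUDD: M=164.4102, payoff=0.0000, prob=0.001094
UUUUDD: M=294.2077, payoff=95.8077, prob=0.008287
DDDDUD: M=65.3600, payoff=0.0000, prob=0.000019
UDDDUD: M=116.9600, payoff=0.0000, prob=0.000145
DUDDUD: M=88.8896, payoff=0.0000, prob=0.000145
UUDDUD: M=159.0656, payoff=0.0000, prob=0.001094
DDUDUD: M=69.8260, payoff=0.0000, prob=0.000145
UDUDUD: M=124.9518, payoff=0.0000, prob=0.001094
DUUDUD: M=124.9518, payoff=0.0000, prob=0.001094
UUUDUD: M=223.5979, payoff=25.1979, prob=0.008287
DDDUUD: M=69.8260, payoff=0.0000, prob=0.000145
UDDUUD: M=124.9518, payoff=0.0000, prob=0.001094
DUDUUD: M=124.9518, payoff=0.0000, prob=0.001094
UUDUUD: M=223.5979, payoff=25.1979, prob=0.008287
DDUUUD: M=124.9518, payoff=0.0000, prob=0.001094
UDUUUD: M=223.5979, payoff=25.1979, prob=0.008287
DUUUUD: M=223.5979, payoff=25.1979, prob=0.008287
UUUUUD: M=400.1225, payoff=201.7225, prob=0.062744
DDDDDU: M=65.3600, payoff=0.0000, prob=0.000019
UDDDDU: M=116.9600, payoff=0.0000, prob=0.000145
DUDDDU: M=88.8896, payoff=0.0000, prob=0.000145
UUDDDU: M=159.0656, payoff=0.0000, prob=0.001094
DDUDDU: M=67.5561, payoff=0.0000, prob=0.000145
UDUDDU: M=120.8899, payoff=0.0000, prob=0.001094
DUUDDU: M=120.8899, payoff=0.0000, prob=0.001094
UUUDDU: M=216.3292, payoff=17.9292, prob=0.008287
DDDUDU: M=65.3600, payoff=0.0000, prob=0.000145
UDDUDU: M=116.9600, payoff=0.0000, prob=0.001094
DUDUDU: M=94.9633, payoff=0.0000, prob=0.001094
UUDUDU: M=169.9344, payoff=0.0000, prob=0.008287
DDUUDU: M=94.9633, payoff=0.0000, prob=0.001094
UDUUDU: M=169.9344, payoff=0.0000, prob=0.008287
DUUUDU: M=169.9344, payoff=0.0000, prob=0.008287
UUUUDU: M=304.0931, payoff=105.6931, prob=0.062744
DDDDUU: M=65.3600, payoff=0.0000, prob=0.000145
UDDDUU: M=116.9600, payoff=0.0000, prob=0.001094
DUDDUU: M=94.9633, payoff=0.0000, prob=0.001094
UUDDUU: M=169.9344, payoff=0.0000, prob=0.008287
DDUDUU: M=94.9633, payoff=0.0000, prob=0.001094
UDUDUU: M=169.9344, payoff=0.0000, prob=0.008287
DUUDUU: M=169.9344, payoff=0.0000, prob=0.008287
UUUDUU: M=304.0931, payoff=105.6931, prob=0.062744
DDDUUU: M=94.9633, payoff=0.0000, prob=0.001094
UDDUUU: M=169.9344, payoff=0.0000, prob=0.008287
DUDUUU: M=169.9344, payoff=0.0000, prob=0.008287
UUDUUU: M=304.0931, payoff=105.6931, prob=0.062744
DDUUUU: M=169.9344, payoff=0.0000, prob=0.008287
UDUUUU: M=304.0931, payoff=105.6931, prob=0.062744
DUUUUU: M=304.0931, payoff=105.6931, prob=0.062744
UUUUUU: M=544.1666, payoff=345.7666, prob=0.475059
Price = Σ prob·payoff / R^6 = 211.871685 / 4.608274 = 45.9764

price = 45.9764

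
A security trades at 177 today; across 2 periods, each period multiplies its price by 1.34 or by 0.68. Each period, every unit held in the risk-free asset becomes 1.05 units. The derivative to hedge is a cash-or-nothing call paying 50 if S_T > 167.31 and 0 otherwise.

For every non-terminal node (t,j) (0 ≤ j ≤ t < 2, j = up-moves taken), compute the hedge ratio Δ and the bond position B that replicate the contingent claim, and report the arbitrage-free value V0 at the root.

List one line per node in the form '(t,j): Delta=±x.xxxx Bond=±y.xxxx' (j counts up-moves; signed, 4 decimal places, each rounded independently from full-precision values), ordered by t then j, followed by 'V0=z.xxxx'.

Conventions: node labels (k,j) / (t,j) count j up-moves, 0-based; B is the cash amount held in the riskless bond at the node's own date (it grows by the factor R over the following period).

The replicating-portfolio and risk-neutral prices coincide; use p* = (1.05−0.68)/(1.34−0.68) = 0.5606 for the latter.
Expiry values: V(2,0)=0.0000, V(2,1)=0.0000, V(2,2)=50.0000
  t=1,j=0: stock 120.3600 → up 161.2824 (V=0.0000), down 81.8448 (V=0.0000). Price 0.0000; hedge Δ=0.0000, bond B=0.0000.
  t=1,j=1: stock 237.1800 → up 317.8212 (V=50.0000), down 161.2824 (V=0.0000). Price 26.6955; hedge Δ=0.3194, bond B=-49.0620.
  t=0,j=0: stock 177.0000 → up 237.1800 (V=26.6955), down 120.3600 (V=0.0000). Price 14.2530; hedge Δ=0.2285, bond B=-26.1947.
Sanity check at the root: Δ(0,0)·S0 + B(0,0) reproduces V0 = 14.2530.

(0,0): Delta=0.2285 Bond=-26.1947
(1,0): Delta=0.0000 Bond=0.0000
(1,1): Delta=0.3194 Bond=-49.0620
V0=14.2530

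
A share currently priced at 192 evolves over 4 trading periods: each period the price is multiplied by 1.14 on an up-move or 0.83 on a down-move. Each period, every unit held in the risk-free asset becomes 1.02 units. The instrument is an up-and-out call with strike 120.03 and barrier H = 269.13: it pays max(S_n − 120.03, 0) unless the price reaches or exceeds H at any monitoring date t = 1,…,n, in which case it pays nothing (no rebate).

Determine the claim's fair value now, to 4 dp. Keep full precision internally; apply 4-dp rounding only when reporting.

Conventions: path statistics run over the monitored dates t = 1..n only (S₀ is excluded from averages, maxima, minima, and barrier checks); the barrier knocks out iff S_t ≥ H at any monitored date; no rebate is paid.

price = 45.5263

No-arbitrage gives p* = (R−d)/(u−d) = 0.6129: enumerate every path, weight its payoff by its p*-probability, and discount by R^4.
Enumerate all 2^4 = 16 price paths (U = up ×1.14, D = down ×0.83); each path with k up-moves has probability p*^k·(1−p*)^(4−k).
DDDD: M=159.3600, payoff=0.0000, prob=0.022453
UDDD: M=218.8800, payoff=5.1227, prob=0.035551
DUDD: M=181.6704, payoff=5.1227, prob=0.035551
UUDD: M=249.5232, payoff=51.8665, prob=0.056289
DDUD: M=159.3600, payoff=5.1227, prob=0.035551
UDUD: M=218.8800, payoff=51.8665, prob=0.056289
DUUD: M=207.1043, payoff=51.8665, prob=0.056289
UUUD: M=284.4564, payoff=0.0000, prob=0.089124
DDDU: M=159.3600, payoff=5.1227, prob=0.035551
UDDU: M=218.8800, payoff=51.8665, prob=0.056289
DUDU: M=181.6704, payoff=51.8665, prob=0.056289
UUDU: M=249.5232, payoff=116.0689, prob=0.089124
DDUU: M=171.8965, payoff=51.8665, prob=0.056289
UDUU: M=236.0989, payoff=116.0689, prob=0.089124
DUUU: M=236.0989, payoff=116.0689, prob=0.089124
UUUU: M=324.2804, payoff=0.0000, prob=0.141113
Price = Σ prob·payoff / R^4 = 49.279143 / 1.082432 = 45.5263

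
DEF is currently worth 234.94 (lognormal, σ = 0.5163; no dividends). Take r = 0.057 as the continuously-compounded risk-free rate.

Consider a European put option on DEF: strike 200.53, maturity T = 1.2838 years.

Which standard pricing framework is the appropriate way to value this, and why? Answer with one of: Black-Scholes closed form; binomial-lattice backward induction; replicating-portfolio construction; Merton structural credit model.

Key observation: a European-exercise option on DEF struck at 200.53 — a GBM underlying with constant parameters — admits an analytic price: the data contain no early exercise, no discrete tree, no debt structure.

framework: Black-Scholes closed form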